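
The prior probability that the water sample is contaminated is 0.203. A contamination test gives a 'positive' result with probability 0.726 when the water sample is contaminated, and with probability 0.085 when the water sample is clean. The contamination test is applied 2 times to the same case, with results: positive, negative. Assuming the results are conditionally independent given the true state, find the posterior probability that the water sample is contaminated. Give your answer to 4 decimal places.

With H the event that the water sample is contaminated, the joint likelihood of the observed sequence is P(data|H) = 0.726·0.274 = 0.19892 and P(data|¬H) = 0.085·0.915 = 0.077775.
Bayes: P(H|data) = 0.203·0.19892 / (0.203·0.19892 + 0.797·0.077775) = 0.040382/0.10237 = 0.3945.

Posterior P(H) ≈ 0.3945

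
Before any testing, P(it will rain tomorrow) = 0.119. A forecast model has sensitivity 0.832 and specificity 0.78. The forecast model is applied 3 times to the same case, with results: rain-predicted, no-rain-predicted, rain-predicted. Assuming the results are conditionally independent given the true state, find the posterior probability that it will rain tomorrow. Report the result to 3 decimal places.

Posterior P(H) ≈ 0.294

Let H be the event that it will rain tomorrow; start with P(H) = 0.119. P('rain-predicted'|H) = 0.832, P('rain-predicted'|¬H) = 0.22.
Update on result 1 ('rain-predicted'): P(H) ← 0.832·0.1190 / (0.832·0.1190 + 0.22·0.8810) = 0.099008/0.29283 = 0.3381.
Update on result 2 ('no-rain-predicted'): P(H) ← 0.168·0.3381 / (0.168·0.3381 + 0.78·0.6619) = 0.056802/0.57308 = 0.0991.
Update on result 3 ('rain-predicted'): P(H) ← 0.832·0.0991 / (0.832·0.0991 + 0.22·0.9009) = 0.082466/0.28066 = 0.2938.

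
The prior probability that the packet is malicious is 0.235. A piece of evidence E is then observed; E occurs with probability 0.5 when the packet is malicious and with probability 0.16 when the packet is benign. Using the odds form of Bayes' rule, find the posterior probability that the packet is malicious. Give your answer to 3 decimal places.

Prior odds = 0.235/(1−0.235) = 0.30719.
Likelihood ratio for E = 0.5/0.16 = 3.1250.
Posterior odds = prior odds × LR = 0.95997.
Posterior probability = odds/(1+odds) = 0.95997/1.9600 = 0.490.

Posterior probability ≈ 0.490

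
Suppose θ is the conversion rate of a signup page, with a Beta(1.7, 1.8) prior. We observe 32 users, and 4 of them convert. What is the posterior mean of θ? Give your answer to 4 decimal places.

Posterior mean ≈ 0.1606

The binomial likelihood is conjugate to the Beta prior: with 4 successes and 28 failures, the posterior is Beta(1.7+4, 1.8+28) = Beta(5.7, 29.8).
Posterior mean = α/(α+β) = 5.7/35.5 = 0.1606.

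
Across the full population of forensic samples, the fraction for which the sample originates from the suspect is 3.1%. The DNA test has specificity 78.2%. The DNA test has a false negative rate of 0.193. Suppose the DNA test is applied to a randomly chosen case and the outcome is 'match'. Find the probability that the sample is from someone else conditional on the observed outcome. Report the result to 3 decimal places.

Let H be the event that the sample originates from the suspect. P(H) = 0.031, so P(¬H) = 0.969. With E the 'match' result, P(E|H) = 0.807 and P(E|¬H) = 0.218.
P(E) = 0.807·0.031 + 0.218·0.969 = 0.025017 + 0.21124 = 0.23626.
By Bayes' theorem, P(H|E) = 0.025017 / 0.23626 = 0.106. Hence P(¬H|E) = 1 − 0.106 = 0.894.

P(¬H | E) ≈ 0.894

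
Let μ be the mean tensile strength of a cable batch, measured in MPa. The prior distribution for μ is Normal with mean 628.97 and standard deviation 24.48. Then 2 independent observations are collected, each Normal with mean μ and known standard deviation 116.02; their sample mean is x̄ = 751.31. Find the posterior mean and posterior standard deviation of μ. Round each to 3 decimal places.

Prior precision 1/τ₀² = 1/24.48² = 0.00166870; data precision n/σ² = 2/116.02² = 0.00014858.
Posterior precision = 0.00166870 + 0.00014858 = 0.00181728, giving posterior SD = 1/√0.00181728 = 23.458.
Posterior mean = (0.00166870·628.97 + 0.00014858·751.31) / 0.00181728 = 638.973.

Posterior mean ≈ 638.973; posterior SD ≈ 23.458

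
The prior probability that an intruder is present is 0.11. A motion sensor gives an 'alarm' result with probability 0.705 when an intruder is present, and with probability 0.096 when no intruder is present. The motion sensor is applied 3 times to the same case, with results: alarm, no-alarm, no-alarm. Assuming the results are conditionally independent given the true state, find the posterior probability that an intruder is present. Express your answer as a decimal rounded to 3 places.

Let H be the event that an intruder is present; start with P(H) = 0.11. P('alarm'|H) = 0.705, P('alarm'|¬H) = 0.096.
Update on result 1 ('alarm'): P(H) ← 0.705·0.1100 / (0.705·0.1100 + 0.096·0.8900) = 0.077550/0.16299 = 0.4758.
Update on result 2 ('no-alarm'): P(H) ← 0.295·0.4758 / (0.295·0.4758 + 0.904·0.5242) = 0.14036/0.61424 = 0.2285.
Update on result 3 ('no-alarm'): P(H) ← 0.295·0.2285 / (0.295·0.2285 + 0.904·0.7715) = 0.067410/0.76484 = 0.0881.

Posterior P(H) ≈ 0.088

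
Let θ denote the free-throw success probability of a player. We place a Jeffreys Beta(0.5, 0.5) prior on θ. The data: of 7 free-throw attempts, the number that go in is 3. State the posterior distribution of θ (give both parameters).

Observing 3 successes and 4 failures updates Beta(0.5, 0.5) by adding the success and failure counts to the two shape parameters: α = 0.5+3 = 3.5, β = 0.5+4 = 4.5.

Posterior: Beta(3.5, 4.5)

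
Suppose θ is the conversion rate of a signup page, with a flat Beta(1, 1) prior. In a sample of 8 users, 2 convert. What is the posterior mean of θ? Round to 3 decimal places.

Observing 2 successes and 6 failures updates Beta(1, 1) by adding the success and failure counts to the two shape parameters: α = 1+2 = 3, β = 1+6 = 7.
Posterior mean = α/(α+β) = 3/10 = 0.300.

Posterior mean ≈ 0.300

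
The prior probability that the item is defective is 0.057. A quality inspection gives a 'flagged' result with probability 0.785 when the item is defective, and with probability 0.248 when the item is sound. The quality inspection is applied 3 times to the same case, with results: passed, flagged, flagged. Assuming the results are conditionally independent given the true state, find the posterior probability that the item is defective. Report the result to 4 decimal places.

With H the event that the item is defective, the joint likelihood of the observed sequence is P(data|H) = 0.215·0.785·0.785 = 0.13249 and P(data|¬H) = 0.752·0.248·0.248 = 0.046251.
Bayes: P(H|data) = 0.057·0.13249 / (0.057·0.13249 + 0.943·0.046251) = 0.0075518/0.051167 = 0.1476.

Posterior P(H) ≈ 0.1476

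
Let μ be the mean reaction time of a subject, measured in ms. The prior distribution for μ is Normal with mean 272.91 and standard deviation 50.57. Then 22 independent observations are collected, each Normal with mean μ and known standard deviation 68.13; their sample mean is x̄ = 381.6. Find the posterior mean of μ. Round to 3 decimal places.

Posterior mean ≈ 373.316

Prior precision 1/τ₀² = 1/50.57² = 0.00039103; data precision n/σ² = 22/68.13² = 0.00473965.
Posterior precision = 0.00039103 + 0.00473965 = 0.00513068.
Posterior mean = (0.00039103·272.91 + 0.00473965·381.6) / 0.00513068 = 373.316.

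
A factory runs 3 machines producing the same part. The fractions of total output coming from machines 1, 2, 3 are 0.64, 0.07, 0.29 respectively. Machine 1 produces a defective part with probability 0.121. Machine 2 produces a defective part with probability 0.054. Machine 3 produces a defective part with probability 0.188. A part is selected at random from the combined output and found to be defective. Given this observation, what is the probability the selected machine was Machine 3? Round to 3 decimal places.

Posterior probability ≈ 0.402

Tabulate prior·likelihood by source: [1] prior 0.64, lik 0.121, product 0.07744; [2] prior 0.07, lik 0.054, product 0.003780; [3] prior 0.29, lik 0.188, product 0.05452.
Normalizing constant = 0.13574; the posterior for Machine 3 is its product over the sum, 0.05452/0.13574 = 0.402.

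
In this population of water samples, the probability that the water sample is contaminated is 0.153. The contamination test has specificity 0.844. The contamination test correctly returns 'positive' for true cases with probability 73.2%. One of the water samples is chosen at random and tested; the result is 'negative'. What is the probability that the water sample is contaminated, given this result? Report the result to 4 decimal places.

P(H | E) ≈ 0.0542

Write H for 'the water sample is contaminated'. Prior odds H:¬H = 0.153/0.847 = 0.18064. For the 'negative' outcome, the likelihood ratio is 0.268/0.844 = 0.31754.
Posterior odds = 0.18064 × 0.31754 = 0.057359, so P(H|E) = 0.057359/(1+0.057359) = 0.0542.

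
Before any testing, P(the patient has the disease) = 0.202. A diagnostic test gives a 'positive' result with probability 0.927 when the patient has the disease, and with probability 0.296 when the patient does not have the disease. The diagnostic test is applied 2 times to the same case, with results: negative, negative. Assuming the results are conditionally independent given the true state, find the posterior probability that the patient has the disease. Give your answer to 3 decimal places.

Posterior P(H) ≈ 0.003

With H the event that the patient has the disease, the joint likelihood of the observed sequence is P(data|H) = 0.073·0.073 = 0.0053290 and P(data|¬H) = 0.704·0.704 = 0.49562.
Bayes: P(H|data) = 0.202·0.0053290 / (0.202·0.0053290 + 0.798·0.49562) = 0.0010765/0.39658 = 0.0027.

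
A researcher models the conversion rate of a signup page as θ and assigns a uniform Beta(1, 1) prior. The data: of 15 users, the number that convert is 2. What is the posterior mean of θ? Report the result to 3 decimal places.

Observing 2 successes and 13 failures updates Beta(1, 1) by adding the success and failure counts to the two shape parameters: α = 1+2 = 3, β = 1+13 = 14.
E[θ | data] = 3/(3+14) = 0.176.

Posterior mean ≈ 0.176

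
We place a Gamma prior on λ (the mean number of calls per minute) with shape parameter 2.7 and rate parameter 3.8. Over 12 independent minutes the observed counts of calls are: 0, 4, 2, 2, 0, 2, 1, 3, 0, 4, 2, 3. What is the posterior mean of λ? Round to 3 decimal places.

Posterior mean ≈ 1.627

Total count ∑xᵢ = 23 over n = 12 minutes.
Gamma is conjugate to the Poisson likelihood: posterior is Gamma(shape = 2.7+23 = 25.7, rate = 3.8+12 = 15.8).
E[λ | data] = 25.7/15.8 = 1.627.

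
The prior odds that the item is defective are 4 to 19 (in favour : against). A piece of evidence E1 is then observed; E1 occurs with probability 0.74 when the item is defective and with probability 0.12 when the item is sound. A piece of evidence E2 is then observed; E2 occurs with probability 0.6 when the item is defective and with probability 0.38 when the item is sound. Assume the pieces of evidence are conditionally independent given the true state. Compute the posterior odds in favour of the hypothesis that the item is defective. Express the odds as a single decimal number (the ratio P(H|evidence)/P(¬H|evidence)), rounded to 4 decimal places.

Posterior odds ≈ 2.0499

Prior odds = 4/19 = 0.21053.
Likelihood ratio for E1 = 0.74/0.12 = 6.1667.
Likelihood ratio for E2 = 0.6/0.38 = 1.5789.
Posterior odds = prior odds × LR₁ × LR₂ = 2.0499.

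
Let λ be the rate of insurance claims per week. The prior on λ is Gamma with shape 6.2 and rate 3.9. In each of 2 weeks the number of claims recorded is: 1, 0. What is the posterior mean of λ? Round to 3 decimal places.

Posterior mean ≈ 1.220

The Poisson likelihood adds the total count to the shape and the number of exposure periods to the rate. Here ∑xᵢ = 1 and n = 2, so shape 6.2→7.2 and rate 3.9→5.9.
E[λ | data] = 7.2/5.9 = 1.220.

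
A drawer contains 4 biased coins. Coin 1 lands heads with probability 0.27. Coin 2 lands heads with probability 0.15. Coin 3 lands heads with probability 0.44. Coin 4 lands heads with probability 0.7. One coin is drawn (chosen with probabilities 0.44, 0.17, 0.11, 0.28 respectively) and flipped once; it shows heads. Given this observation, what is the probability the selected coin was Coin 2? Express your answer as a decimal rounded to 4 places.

Posterior probability ≈ 0.0656

Tabulate prior·likelihood by source: [1] prior 0.44, lik 0.27, product 0.1188; [2] prior 0.17, lik 0.15, product 0.02550; [3] prior 0.11, lik 0.44, product 0.04840; [4] prior 0.28, lik 0.7, product 0.1960.
Normalizing constant = 0.38870; the posterior for Coin 2 is its product over the sum, 0.02550/0.38870 = 0.0656.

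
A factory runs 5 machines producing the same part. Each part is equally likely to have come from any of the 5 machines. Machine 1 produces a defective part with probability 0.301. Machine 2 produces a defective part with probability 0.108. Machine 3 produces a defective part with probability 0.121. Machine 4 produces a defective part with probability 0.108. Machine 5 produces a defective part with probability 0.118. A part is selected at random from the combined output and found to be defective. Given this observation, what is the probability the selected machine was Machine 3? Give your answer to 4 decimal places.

Tabulate prior·likelihood by source: [1] prior 0.2, lik 0.301, product 0.06020; [2] prior 0.2, lik 0.108, product 0.02160; [3] prior 0.2, lik 0.121, product 0.02420; [4] prior 0.2, lik 0.108, product 0.02160; [5] prior 0.2, lik 0.118, product 0.02360.
Normalizing constant = 0.15120; the posterior for Machine 3 is its product over the sum, 0.02420/0.15120 = 0.1601.

Posterior probability ≈ 0.1601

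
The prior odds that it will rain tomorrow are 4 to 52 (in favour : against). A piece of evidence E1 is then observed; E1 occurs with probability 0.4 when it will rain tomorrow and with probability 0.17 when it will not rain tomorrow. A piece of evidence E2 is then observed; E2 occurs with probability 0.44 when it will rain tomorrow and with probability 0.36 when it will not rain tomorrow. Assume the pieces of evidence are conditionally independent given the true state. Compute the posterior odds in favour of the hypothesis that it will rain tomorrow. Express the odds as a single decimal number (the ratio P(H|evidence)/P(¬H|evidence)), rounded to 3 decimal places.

Posterior odds ≈ 0.221

Prior odds = 4/52 = 0.076923. In log-odds, ln(0.076923) = -2.5649.
Add log likelihood ratios: ln(2.3529) + ln(1.2222) = 1.0563.
Posterior log-odds = -1.5086, so posterior odds = exp(-1.5086) = 0.22122.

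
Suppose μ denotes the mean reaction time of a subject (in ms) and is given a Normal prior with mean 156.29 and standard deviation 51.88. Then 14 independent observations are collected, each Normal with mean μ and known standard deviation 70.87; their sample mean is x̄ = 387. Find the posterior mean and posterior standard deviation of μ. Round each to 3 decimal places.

With known σ, the Normal prior is conjugate. Weight on the data is w = (n/σ²)/(n/σ² + 1/τ₀²) = 0.00278742/(0.00278742+0.00037154) = 0.88239.
Posterior mean = w·x̄ + (1−w)·μ₀ = 0.88239·387 + 0.11761·156.29 = 359.865. Posterior variance = 1/(0.00278742+0.00037154) = 316.560, so SD = 17.792.

Posterior mean ≈ 359.865; posterior SD ≈ 17.792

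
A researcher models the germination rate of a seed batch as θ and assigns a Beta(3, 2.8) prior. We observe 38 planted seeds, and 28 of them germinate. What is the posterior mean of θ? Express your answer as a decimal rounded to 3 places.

Observing 28 successes and 10 failures updates Beta(3, 2.8) by adding the success and failure counts to the two shape parameters: α = 3+28 = 31, β = 2.8+10 = 12.8.
Posterior mean = α/(α+β) = 31/43.8 = 0.708.

Posterior mean ≈ 0.708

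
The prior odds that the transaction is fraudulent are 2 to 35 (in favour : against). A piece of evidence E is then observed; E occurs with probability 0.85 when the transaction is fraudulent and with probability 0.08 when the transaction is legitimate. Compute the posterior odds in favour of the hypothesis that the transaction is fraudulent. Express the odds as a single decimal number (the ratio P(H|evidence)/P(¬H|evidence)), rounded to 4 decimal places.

Prior odds = 2/35 = 0.057143.
Likelihood ratio for E = 0.85/0.08 = 10.625.
Posterior odds = prior odds × LR = 0.60714.

Posterior odds ≈ 0.6071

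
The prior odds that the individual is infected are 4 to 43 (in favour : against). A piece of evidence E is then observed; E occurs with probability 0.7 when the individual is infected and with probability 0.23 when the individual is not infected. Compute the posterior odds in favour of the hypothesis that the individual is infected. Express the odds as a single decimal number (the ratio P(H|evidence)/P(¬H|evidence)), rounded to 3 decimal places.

Prior odds = 4/43 = 0.093023.
Likelihood ratio for E = 0.7/0.23 = 3.0435.
Posterior odds = prior odds × LR = 0.28311.

Posterior odds ≈ 0.283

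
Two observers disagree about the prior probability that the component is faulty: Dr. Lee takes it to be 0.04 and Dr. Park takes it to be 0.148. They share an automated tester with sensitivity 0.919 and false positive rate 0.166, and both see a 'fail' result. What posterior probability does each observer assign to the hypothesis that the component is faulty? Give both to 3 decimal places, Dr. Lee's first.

P('+'|H) = 0.919, P('+'|¬H) = 0.166.
Dr. Lee: numerator 0.919·0.04 = 0.036760; evidence = 0.036760+0.166·0.96 = 0.19612; posterior = 0.187.
Dr. Park: numerator 0.919·0.148 = 0.13601; evidence = 0.13601+0.166·0.852 = 0.27744; posterior = 0.490.

Dr. Lee: 0.187; Dr. Park: 0.490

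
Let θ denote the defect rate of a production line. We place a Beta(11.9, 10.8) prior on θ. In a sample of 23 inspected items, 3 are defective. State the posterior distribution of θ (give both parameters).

The binomial likelihood is conjugate to the Beta prior: with 3 successes and 20 failures, the posterior is Beta(11.9+3, 10.8+20) = Beta(14.9, 30.8).

Posterior: Beta(14.9, 30.8)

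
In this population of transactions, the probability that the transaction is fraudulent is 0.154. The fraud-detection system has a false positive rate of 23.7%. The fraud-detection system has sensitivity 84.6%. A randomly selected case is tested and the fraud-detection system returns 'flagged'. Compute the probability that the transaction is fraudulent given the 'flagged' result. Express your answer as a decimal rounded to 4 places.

Write H for 'the transaction is fraudulent'. Prior odds H:¬H = 0.154/0.846 = 0.18203. For the 'flagged' outcome, the likelihood ratio is 0.846/0.237 = 3.5696.
Posterior odds = 0.18203 × 3.5696 = 0.64979, so P(H|E) = 0.64979/(1+0.64979) = 0.3939.

P(H | E) ≈ 0.3939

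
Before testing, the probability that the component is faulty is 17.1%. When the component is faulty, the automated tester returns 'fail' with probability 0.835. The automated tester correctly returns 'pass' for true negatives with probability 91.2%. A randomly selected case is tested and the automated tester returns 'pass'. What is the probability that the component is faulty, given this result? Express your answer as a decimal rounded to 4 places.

Write H for 'the component is faulty'. Prior odds H:¬H = 0.171/0.829 = 0.20627. For the 'pass' outcome, the likelihood ratio is 0.165/0.912 = 0.18092.
Posterior odds = 0.20627 × 0.18092 = 0.037319, so P(H|E) = 0.037319/(1+0.037319) = 0.0360.

P(H | E) ≈ 0.0360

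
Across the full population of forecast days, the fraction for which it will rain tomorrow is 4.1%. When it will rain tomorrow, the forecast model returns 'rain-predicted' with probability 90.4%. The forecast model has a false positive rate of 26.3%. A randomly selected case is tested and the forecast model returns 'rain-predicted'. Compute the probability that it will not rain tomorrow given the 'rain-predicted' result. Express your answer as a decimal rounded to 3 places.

P(¬H | E) ≈ 0.872

Let H be the event that it will rain tomorrow. P(H) = 0.041, so P(¬H) = 0.959. With E the 'rain-predicted' result, P(E|H) = 0.904 and P(E|¬H) = 0.263.
P(E) = 0.904·0.041 + 0.263·0.959 = 0.037064 + 0.25222 = 0.28928.
By Bayes' theorem, P(H|E) = 0.037064 / 0.28928 = 0.128. Hence P(¬H|E) = 1 − 0.128 = 0.872.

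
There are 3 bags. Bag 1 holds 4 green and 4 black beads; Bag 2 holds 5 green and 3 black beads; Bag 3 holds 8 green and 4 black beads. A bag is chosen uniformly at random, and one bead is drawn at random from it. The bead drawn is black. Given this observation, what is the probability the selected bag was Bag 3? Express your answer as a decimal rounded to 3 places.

Posterior probability ≈ 0.276

Tabulate prior·likelihood by source: [1] prior 0.333333, lik 0.5, product 0.1667; [2] prior 0.333333, lik 0.375, product 0.1250; [3] prior 0.333333, lik 0.3333, product 0.1111.
Normalizing constant = 0.40278; the posterior for Bag 3 is its product over the sum, 0.1111/0.40278 = 0.276.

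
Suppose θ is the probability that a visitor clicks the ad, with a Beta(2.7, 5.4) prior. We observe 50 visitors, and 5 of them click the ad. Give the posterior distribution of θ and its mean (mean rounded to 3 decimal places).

Posterior: Beta(7.7, 50.4); mean ≈ 0.133

The binomial likelihood is conjugate to the Beta prior: with 5 successes and 45 failures, the posterior is Beta(2.7+5, 5.4+45) = Beta(7.7, 50.4).
Posterior mean = α/(α+β) = 7.7/58.1 = 0.133.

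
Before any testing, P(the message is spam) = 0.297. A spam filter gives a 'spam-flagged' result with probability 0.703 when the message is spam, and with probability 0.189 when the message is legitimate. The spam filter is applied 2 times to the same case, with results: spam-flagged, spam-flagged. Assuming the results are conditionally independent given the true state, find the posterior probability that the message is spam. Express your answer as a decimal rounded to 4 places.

Let H be the event that the message is spam; start with P(H) = 0.297. P('spam-flagged'|H) = 0.703, P('spam-flagged'|¬H) = 0.189.
Update on result 1 ('spam-flagged'): P(H) ← 0.703·0.2970 / (0.703·0.2970 + 0.189·0.7030) = 0.20879/0.34166 = 0.6111.
Update on result 2 ('spam-flagged'): P(H) ← 0.703·0.6111 / (0.703·0.6111 + 0.189·0.3889) = 0.42961/0.50311 = 0.8539.

Posterior P(H) ≈ 0.8539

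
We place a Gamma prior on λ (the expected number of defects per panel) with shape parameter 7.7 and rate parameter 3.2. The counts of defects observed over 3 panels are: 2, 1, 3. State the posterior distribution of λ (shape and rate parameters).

Posterior: Gamma(shape=13.7, rate=6.2)

Total count ∑xᵢ = 6 over n = 3 panels.
Gamma is conjugate to the Poisson likelihood: posterior is Gamma(shape = 7.7+6 = 13.7, rate = 3.2+3 = 6.2).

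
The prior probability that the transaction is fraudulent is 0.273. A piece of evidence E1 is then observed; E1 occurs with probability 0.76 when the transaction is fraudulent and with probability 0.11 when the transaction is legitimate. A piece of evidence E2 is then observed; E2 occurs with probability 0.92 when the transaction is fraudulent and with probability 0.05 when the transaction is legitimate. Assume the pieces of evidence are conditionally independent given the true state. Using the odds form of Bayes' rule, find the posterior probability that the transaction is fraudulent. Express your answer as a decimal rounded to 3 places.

Posterior probability ≈ 0.979

Prior odds = 0.273/(1−0.273) = 0.37552.
Likelihood ratio for E1 = 0.76/0.11 = 6.9091.
Likelihood ratio for E2 = 0.92/0.05 = 18.400.
Posterior odds = prior odds × LR₁ × LR₂ = 47.738.
Posterior probability = odds/(1+odds) = 47.738/48.738 = 0.979.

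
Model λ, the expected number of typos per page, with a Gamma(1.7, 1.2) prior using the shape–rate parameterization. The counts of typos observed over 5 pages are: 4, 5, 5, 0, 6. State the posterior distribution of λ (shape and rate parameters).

Posterior: Gamma(shape=21.7, rate=6.2)

Total count ∑xᵢ = 20 over n = 5 pages.
Gamma is conjugate to the Poisson likelihood: posterior is Gamma(shape = 1.7+20 = 21.7, rate = 1.2+5 = 6.2).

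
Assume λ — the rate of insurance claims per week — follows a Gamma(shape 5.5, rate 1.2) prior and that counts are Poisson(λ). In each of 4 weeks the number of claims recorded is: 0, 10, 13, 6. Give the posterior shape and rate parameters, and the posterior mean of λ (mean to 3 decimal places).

Posterior: Gamma(shape=34.5, rate=5.2); mean ≈ 6.635

The Poisson likelihood adds the total count to the shape and the number of exposure periods to the rate. Here ∑xᵢ = 29 and n = 4, so shape 5.5→34.5 and rate 1.2→5.2.
Posterior mean = shape/rate = 34.5/5.2 = 6.635.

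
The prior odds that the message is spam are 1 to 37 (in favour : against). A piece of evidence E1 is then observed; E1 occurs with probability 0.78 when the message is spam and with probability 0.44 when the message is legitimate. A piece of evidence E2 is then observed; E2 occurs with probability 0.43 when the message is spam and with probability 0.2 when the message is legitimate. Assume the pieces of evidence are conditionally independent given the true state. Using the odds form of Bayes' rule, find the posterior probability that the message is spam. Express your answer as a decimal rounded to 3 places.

Posterior probability ≈ 0.093

Prior odds = 1/37 = 0.027027. In log-odds, ln(0.027027) = -3.6109.
Add log likelihood ratios: ln(1.7727) + ln(2.1500) = 1.3380.
Posterior log-odds = -2.2729, so posterior odds = exp(-2.2729) = 0.10301. Converting, P(H|E) = 0.10301/1.1030 = 0.093.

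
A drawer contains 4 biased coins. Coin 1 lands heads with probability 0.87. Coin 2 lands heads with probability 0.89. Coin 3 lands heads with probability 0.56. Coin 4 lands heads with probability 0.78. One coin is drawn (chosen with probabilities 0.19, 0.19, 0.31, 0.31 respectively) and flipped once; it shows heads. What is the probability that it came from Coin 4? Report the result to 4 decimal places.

P(heads|C1) = 0.87; P(heads|C2) = 0.89; P(heads|C3) = 0.56; P(heads|C4) = 0.78.
Prior × likelihood for each source: 0.19·0.87=0.1653, 0.19·0.89=0.1691, 0.31·0.56=0.1736, 0.31·0.78=0.2418. Summing gives P(heads) = 0.74980.
P(Coin 4 | heads) = 0.2418 / 0.74980 = 0.3225.

Posterior probability ≈ 0.3225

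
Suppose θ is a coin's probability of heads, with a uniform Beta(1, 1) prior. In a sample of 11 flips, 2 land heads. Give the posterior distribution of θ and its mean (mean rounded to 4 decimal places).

The binomial likelihood is conjugate to the Beta prior: with 2 successes and 9 failures, the posterior is Beta(1+2, 1+9) = Beta(3, 10).
Posterior mean = α/(α+β) = 3/13 = 0.2308.

Posterior: Beta(3, 10); mean ≈ 0.2308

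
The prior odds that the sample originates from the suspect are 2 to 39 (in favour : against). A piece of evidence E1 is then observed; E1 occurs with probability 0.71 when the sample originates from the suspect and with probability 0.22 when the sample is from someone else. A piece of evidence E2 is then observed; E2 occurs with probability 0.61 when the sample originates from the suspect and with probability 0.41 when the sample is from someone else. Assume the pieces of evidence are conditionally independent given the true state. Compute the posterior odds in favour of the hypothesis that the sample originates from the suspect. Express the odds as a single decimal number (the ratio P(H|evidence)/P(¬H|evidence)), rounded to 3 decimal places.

Prior odds = 2/39 = 0.051282.
Likelihood ratio for E1 = 0.71/0.22 = 3.2273.
Likelihood ratio for E2 = 0.61/0.41 = 1.4878.
Posterior odds = prior odds × LR₁ × LR₂ = 0.24623.

Posterior odds ≈ 0.246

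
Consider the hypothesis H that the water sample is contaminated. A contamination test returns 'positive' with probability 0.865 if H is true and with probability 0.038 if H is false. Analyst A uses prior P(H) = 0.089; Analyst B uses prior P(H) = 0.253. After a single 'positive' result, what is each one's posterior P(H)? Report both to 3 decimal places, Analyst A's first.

Analyst A: 0.690; Analyst B: 0.885

The likelihood ratio for a 'positive' result is 0.865/0.038 = 22.763.
Analyst A: prior odds 0.089/0.911 = 0.097695; posterior odds 2.2238; posterior probability 0.690.
Analyst B: prior odds 0.253/0.747 = 0.33869; posterior odds 7.7096; posterior probability 0.885.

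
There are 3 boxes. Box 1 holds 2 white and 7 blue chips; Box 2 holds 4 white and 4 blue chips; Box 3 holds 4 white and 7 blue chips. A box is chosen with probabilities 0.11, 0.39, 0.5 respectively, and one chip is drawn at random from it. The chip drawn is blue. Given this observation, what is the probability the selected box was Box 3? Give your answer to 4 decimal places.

Posterior probability ≈ 0.5314

Tabulate prior·likelihood by source: [1] prior 0.11, lik 0.7778, product 0.08556; [2] prior 0.39, lik 0.5, product 0.1950; [3] prior 0.5, lik 0.6364, product 0.3182.
Normalizing constant = 0.59874; the posterior for Box 3 is its product over the sum, 0.3182/0.59874 = 0.5314.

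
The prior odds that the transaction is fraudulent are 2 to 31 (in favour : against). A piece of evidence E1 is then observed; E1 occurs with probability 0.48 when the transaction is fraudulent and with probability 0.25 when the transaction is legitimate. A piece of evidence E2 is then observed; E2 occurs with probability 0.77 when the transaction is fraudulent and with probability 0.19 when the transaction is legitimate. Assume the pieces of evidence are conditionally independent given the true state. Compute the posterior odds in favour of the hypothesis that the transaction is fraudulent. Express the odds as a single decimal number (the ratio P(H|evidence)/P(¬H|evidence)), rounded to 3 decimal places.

Prior odds = 2/31 = 0.064516. In log-odds, ln(0.064516) = -2.7408.
Add log likelihood ratios: ln(1.9200) + ln(4.0526) = 2.0517.
Posterior log-odds = -0.68915, so posterior odds = exp(-0.68915) = 0.50200.

Posterior odds ≈ 0.502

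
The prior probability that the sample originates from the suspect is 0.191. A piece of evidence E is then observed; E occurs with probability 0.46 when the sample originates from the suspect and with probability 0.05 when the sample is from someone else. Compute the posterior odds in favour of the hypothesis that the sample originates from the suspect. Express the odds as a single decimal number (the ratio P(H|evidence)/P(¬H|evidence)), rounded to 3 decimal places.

Prior odds = 0.191/(1−0.191) = 0.23609.
Likelihood ratio for E = 0.46/0.05 = 9.2000.
Posterior odds = prior odds × LR = 2.1721.

Posterior odds ≈ 2.172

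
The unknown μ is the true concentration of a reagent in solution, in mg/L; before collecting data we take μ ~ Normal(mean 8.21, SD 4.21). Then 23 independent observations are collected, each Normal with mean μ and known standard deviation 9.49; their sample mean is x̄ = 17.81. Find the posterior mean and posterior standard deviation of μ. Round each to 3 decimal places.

With known σ, the Normal prior is conjugate. Weight on the data is w = (n/σ²)/(n/σ² + 1/τ₀²) = 0.255385/(0.255385+0.0564204) = 0.81905.
Posterior mean = w·x̄ + (1−w)·μ₀ = 0.81905·17.81 + 0.18095·8.21 = 16.073. Posterior variance = 1/(0.255385+0.0564204) = 3.20713, so SD = 1.791.

Posterior mean ≈ 16.073; posterior SD ≈ 1.791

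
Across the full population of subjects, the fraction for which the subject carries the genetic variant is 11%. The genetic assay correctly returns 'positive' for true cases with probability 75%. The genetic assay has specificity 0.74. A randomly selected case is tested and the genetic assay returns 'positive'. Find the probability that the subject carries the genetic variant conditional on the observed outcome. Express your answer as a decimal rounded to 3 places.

P(H | E) ≈ 0.263

Write H for 'the subject carries the genetic variant'. Prior odds H:¬H = 0.11/0.89 = 0.12360. For the 'positive' outcome, the likelihood ratio is 0.75/0.26 = 2.8846.
Posterior odds = 0.12360 × 2.8846 = 0.35653, so P(H|E) = 0.35653/(1+0.35653) = 0.263.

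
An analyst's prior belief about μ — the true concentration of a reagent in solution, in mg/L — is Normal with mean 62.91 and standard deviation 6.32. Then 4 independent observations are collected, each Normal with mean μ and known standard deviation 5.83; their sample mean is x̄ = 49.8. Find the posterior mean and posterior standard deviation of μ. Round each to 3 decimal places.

Prior precision 1/τ₀² = 1/6.32² = 0.0250361; data precision n/σ² = 4/5.83² = 0.117685.
Posterior precision = 0.0250361 + 0.117685 = 0.142722, giving posterior SD = 1/√0.142722 = 2.647.
Posterior mean = (0.0250361·62.91 + 0.117685·49.8) / 0.142722 = 52.100.

Posterior mean ≈ 52.100; posterior SD ≈ 2.647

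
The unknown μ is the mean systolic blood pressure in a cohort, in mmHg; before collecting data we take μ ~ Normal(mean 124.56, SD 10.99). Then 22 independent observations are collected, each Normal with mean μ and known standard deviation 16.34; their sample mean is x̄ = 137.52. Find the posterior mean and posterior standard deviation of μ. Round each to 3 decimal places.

With known σ, the Normal prior is conjugate. Weight on the data is w = (n/σ²)/(n/σ² + 1/τ₀²) = 0.0823984/(0.0823984+0.00827951) = 0.90869.
Posterior mean = w·x̄ + (1−w)·μ₀ = 0.90869·137.52 + 0.091307·124.56 = 136.337. Posterior variance = 1/(0.0823984+0.00827951) = 11.0280, so SD = 3.321.

Posterior mean ≈ 136.337; posterior SD ≈ 3.321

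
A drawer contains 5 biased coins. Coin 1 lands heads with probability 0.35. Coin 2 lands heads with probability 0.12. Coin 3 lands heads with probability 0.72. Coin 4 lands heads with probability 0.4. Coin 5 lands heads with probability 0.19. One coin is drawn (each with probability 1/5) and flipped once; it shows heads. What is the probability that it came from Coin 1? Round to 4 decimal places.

P(heads|C1) = 0.35; P(heads|C2) = 0.12; P(heads|C3) = 0.72; P(heads|C4) = 0.4; P(heads|C5) = 0.19.
Prior × likelihood for each source: 0.2·0.35=0.07000, 0.2·0.12=0.02400, 0.2·0.72=0.1440, 0.2·0.4=0.08000, 0.2·0.19=0.03800. Summing gives P(heads) = 0.35600.
P(Coin 1 | heads) = 0.07000 / 0.35600 = 0.1966.

Posterior probability ≈ 0.1966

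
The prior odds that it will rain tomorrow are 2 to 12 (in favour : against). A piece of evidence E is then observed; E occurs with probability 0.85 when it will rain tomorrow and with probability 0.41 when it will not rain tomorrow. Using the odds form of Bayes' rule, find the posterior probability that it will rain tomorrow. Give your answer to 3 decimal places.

Posterior probability ≈ 0.257

Prior odds = 2/12 = 0.16667.
Likelihood ratio for E = 0.85/0.41 = 2.0732.
Posterior odds = prior odds × LR = 0.34553.
Posterior probability = odds/(1+odds) = 0.34553/1.3455 = 0.257.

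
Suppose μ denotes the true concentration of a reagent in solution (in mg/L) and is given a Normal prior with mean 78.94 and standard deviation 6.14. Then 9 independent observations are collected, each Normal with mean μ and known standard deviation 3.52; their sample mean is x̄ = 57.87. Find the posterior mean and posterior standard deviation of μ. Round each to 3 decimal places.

Posterior mean ≈ 58.612; posterior SD ≈ 1.152

With known σ, the Normal prior is conjugate. Weight on the data is w = (n/σ²)/(n/σ² + 1/τ₀²) = 0.726369/(0.726369+0.0265255) = 0.96477.
Posterior mean = w·x̄ + (1−w)·μ₀ = 0.96477·57.87 + 0.035231·78.94 = 58.612. Posterior variance = 1/(0.726369+0.0265255) = 1.32821, so SD = 1.152.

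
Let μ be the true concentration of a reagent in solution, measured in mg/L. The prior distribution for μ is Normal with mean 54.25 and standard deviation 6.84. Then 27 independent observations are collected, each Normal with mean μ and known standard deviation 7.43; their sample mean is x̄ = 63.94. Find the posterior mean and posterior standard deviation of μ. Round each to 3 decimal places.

Posterior mean ≈ 63.534; posterior SD ≈ 1.400

Prior precision 1/τ₀² = 1/6.84² = 0.0213741; data precision n/σ² = 27/7.43² = 0.489087.
Posterior precision = 0.0213741 + 0.489087 = 0.510461, giving posterior SD = 1/√0.510461 = 1.400.
Posterior mean = (0.0213741·54.25 + 0.489087·63.94) / 0.510461 = 63.534.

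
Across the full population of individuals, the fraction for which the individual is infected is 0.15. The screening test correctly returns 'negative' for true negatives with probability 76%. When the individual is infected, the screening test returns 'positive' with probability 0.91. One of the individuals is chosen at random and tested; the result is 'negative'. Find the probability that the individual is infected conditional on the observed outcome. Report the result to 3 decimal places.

P(H | E) ≈ 0.020

Let H be the event that the individual is infected. P(H) = 0.15, so P(¬H) = 0.85. With E the 'negative' result, P(E|H) = 0.09 and P(E|¬H) = 0.76.
P(E) = 0.09·0.15 + 0.76·0.85 = 0.013500 + 0.64600 = 0.65950.
By Bayes' theorem, P(H|E) = 0.013500 / 0.65950 = 0.020.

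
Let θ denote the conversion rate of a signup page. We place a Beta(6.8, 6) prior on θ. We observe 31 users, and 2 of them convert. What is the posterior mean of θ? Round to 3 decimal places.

Observing 2 successes and 29 failures updates Beta(6.8, 6) by adding the success and failure counts to the two shape parameters: α = 6.8+2 = 8.8, β = 6+29 = 35.
E[θ | data] = 8.8/(8.8+35) = 0.201.

Posterior mean ≈ 0.201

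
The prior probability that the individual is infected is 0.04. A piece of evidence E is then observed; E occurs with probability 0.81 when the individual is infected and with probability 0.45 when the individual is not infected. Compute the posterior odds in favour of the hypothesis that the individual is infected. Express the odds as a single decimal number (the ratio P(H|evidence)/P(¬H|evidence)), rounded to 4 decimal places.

Prior odds = 0.04/(1−0.04) = 0.041667.
Likelihood ratio for E = 0.81/0.45 = 1.8000.
Posterior odds = prior odds × LR = 0.075000.

Posterior odds ≈ 0.0750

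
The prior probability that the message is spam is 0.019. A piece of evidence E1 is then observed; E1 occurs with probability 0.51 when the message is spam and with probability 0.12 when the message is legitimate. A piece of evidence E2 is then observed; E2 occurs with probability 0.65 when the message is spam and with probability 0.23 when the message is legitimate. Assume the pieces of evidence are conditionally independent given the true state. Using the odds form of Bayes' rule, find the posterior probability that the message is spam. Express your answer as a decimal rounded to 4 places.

Posterior probability ≈ 0.1887

Prior odds = 0.019/(1−0.019) = 0.019368.
Likelihood ratio for E1 = 0.51/0.12 = 4.2500.
Likelihood ratio for E2 = 0.65/0.23 = 2.8261.
Posterior odds = prior odds × LR₁ × LR₂ = 0.23263.
Posterior probability = odds/(1+odds) = 0.23263/1.2326 = 0.1887.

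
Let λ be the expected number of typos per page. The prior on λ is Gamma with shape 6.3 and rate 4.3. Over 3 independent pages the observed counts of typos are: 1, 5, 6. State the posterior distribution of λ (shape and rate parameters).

Posterior: Gamma(shape=18.3, rate=7.3)

The Poisson likelihood adds the total count to the shape and the number of exposure periods to the rate. Here ∑xᵢ = 12 and n = 3, so shape 6.3→18.3 and rate 4.3→7.3.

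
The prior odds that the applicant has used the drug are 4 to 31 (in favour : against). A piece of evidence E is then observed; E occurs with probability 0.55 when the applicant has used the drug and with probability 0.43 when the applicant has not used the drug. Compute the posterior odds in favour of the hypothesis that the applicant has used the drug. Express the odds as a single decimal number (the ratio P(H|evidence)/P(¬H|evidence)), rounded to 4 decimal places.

Posterior odds ≈ 0.1650

Prior odds = 4/31 = 0.12903. In log-odds, ln(0.12903) = -2.0477.
Add log likelihood ratio: ln(1.2791) = 0.24613.
Posterior log-odds = -1.8016, so posterior odds = exp(-1.8016) = 0.16504.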